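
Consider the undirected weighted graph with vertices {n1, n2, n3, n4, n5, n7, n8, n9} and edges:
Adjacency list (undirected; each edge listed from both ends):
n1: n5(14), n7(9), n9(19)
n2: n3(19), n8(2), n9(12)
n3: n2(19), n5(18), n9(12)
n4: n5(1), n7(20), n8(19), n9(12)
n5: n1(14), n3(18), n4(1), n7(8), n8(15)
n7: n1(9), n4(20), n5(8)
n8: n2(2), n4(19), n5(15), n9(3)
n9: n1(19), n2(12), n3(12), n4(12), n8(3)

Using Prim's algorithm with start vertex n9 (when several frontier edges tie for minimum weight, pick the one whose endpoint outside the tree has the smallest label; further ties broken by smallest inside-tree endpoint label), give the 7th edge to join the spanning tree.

n1-n7

Grow the tree from n9 using Prim:
Step 1: cheapest edge leaving the tree is n8–n9 (3); add n8.
Step 2: cheapest edge leaving the tree is n2–n8 (2); add n2.
Step 3: cheapest edge leaving the tree is n3–n9 (12); add n3.
Step 4: cheapest edge leaving the tree is n4–n9 (12); add n4.
Step 5: cheapest edge leaving the tree is n4–n5 (1); add n5.
Step 6: cheapest edge leaving the tree is n5–n7 (8); add n7.
Step 7: cheapest edge leaving the tree is n1–n7 (9); add n1.
The 7th edge added is n1–n7.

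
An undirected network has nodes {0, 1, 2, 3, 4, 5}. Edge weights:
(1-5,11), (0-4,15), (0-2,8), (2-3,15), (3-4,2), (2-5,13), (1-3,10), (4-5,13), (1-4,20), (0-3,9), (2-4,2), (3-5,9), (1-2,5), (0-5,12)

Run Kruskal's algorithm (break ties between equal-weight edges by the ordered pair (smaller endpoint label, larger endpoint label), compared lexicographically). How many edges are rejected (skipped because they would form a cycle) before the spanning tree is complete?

1

Kruskal's algorithm — process edges by increasing weight (ties by edge label):
2-4 (2): add — endpoints in different components.
3-4 (2): add — endpoints in different components.
1-2 (5): add — endpoints in different components.
0-2 (8): add — endpoints in different components.
0-3 (9): skip — 0 and 3 already connected.
3-5 (9): add — endpoints in different components.
Edges rejected before the tree was complete: 1.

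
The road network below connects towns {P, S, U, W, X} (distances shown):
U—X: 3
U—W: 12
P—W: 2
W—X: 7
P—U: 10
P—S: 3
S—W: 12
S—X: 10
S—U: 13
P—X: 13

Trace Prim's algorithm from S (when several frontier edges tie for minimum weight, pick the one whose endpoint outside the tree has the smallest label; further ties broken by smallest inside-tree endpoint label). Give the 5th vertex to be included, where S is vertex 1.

Prim, starting at S.
Step 1: cheapest edge leaving the tree is P—S (3); add P.
Step 2: cheapest edge leaving the tree is P—W (2); add W.
Step 3: cheapest edge leaving the tree is W—X (7); add X.
Step 4: cheapest edge leaving the tree is U—X (3); add U.
Vertex order: S, P, W, X, U. The 5th vertex is U.

U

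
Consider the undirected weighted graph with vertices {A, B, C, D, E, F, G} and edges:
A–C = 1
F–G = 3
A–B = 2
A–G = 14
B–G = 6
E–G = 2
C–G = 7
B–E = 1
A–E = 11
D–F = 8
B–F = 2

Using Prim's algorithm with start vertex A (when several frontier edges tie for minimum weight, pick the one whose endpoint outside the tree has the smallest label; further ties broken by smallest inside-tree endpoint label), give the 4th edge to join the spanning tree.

Prim, starting at A.
Step 1: frontier [A–C 1, A–B 2, A–E 11, A–G 14] → take A–C (1); add C.
Step 2: frontier [A–B 2, A–E 11, A–G 14, C–G 7] → take A–B (2); add B.
Step 3: frontier [A–E 11, A–G 14, B–E 1, B–F 2, B–G 6, C–G 7] → take B–E (1); add E.
Step 4: frontier [A–G 14, B–F 2, B–G 6, C–G 7, E–G 2] → take B–F (2); add F.
Step 5: frontier [A–G 14, B–G 6, C–G 7, E–G 2, F–G 3, D–F 8] → take E–G (2); add G.
Step 6: frontier [D–F 8] → take D–F (8); add D.
The 4th edge added is B–F.

B-F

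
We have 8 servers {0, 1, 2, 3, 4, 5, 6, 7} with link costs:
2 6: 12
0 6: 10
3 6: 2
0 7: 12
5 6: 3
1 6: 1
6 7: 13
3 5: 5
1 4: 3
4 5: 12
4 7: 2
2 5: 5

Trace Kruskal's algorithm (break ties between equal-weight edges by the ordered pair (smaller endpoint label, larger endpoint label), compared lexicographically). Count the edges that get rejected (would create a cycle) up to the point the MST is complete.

1

Sort edges by weight, then run Kruskal:
1 6 (1): add — endpoints in different components.
3 6 (2): add — endpoints in different components.
4 7 (2): add — endpoints in different components.
1 4 (3): add — endpoints in different components.
5 6 (3): add — endpoints in different components.
2 5 (5): add — endpoints in different components.
3 5 (5): skip — 3 and 5 already connected.
0 6 (10): add — endpoints in different components.
Edges rejected before the tree was complete: 1.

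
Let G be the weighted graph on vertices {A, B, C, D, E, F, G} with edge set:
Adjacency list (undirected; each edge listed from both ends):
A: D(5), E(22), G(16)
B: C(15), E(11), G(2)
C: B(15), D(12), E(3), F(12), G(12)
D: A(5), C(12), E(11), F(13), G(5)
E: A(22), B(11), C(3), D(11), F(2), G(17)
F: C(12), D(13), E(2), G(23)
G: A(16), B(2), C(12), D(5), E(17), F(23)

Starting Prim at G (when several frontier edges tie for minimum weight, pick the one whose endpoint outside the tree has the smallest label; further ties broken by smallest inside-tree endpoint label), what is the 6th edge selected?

C-E

Grow the tree from G using Prim:
Step 1: cheapest edge leaving the tree is B-G (2); add B.
Step 2: cheapest edge leaving the tree is D-G (5); add D.
Step 3: cheapest edge leaving the tree is A-D (5); add A.
Step 4: cheapest edge leaving the tree is B-E (11); add E.
Step 5: cheapest edge leaving the tree is E-F (2); add F.
Step 6: cheapest edge leaving the tree is C-E (3); add C.
The 6th edge added is C-E.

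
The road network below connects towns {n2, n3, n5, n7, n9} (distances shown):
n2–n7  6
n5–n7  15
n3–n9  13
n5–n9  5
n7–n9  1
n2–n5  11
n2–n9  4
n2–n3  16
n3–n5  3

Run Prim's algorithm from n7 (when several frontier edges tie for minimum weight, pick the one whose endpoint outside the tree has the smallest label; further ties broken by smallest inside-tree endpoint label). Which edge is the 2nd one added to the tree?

n2-n9

Grow the tree from n7 using Prim:
Step 1: cheapest edge leaving the tree is n7–n9 (1); add n9.
Step 2: cheapest edge leaving the tree is n2–n9 (4); add n2.
Step 3: cheapest edge leaving the tree is n5–n9 (5); add n5.
Step 4: cheapest edge leaving the tree is n3–n5 (3); add n3.
The 2nd edge added is n2–n9.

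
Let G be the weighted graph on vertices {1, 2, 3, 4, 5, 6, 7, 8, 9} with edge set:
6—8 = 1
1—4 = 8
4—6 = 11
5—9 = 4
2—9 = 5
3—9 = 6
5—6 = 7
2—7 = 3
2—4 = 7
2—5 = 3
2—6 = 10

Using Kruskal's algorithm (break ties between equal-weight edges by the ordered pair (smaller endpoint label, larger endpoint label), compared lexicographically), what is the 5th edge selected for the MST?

Sort edges by weight, then run Kruskal:
6—8 (1): add — endpoints in different components.
2—5 (3): add — endpoints in different components.
2—7 (3): add — endpoints in different components.
5—9 (4): add — endpoints in different components.
2—9 (5): skip — 2 and 9 already connected.
3—9 (6): add — endpoints in different components.
2—4 (7): add — endpoints in different components.
5—6 (7): add — endpoints in different components.
1—4 (8): add — endpoints in different components.
The 5th edge added is 3—9.

3-9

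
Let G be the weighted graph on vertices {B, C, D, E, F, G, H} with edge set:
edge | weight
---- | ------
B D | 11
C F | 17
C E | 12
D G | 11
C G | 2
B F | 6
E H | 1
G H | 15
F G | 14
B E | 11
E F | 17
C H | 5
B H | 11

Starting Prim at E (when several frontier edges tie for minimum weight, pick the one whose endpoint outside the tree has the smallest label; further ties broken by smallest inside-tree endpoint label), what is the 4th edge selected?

B-E

Prim's algorithm from E:
Step 1: cheapest edge leaving the tree is E H (1); add H.
Step 2: cheapest edge leaving the tree is C H (5); add C.
Step 3: cheapest edge leaving the tree is C G (2); add G.
Step 4: cheapest edge leaving the tree is B E (11); add B.
Step 5: cheapest edge leaving the tree is B F (6); add F.
Step 6: cheapest edge leaving the tree is B D (11); add D.
The 4th edge added is B E.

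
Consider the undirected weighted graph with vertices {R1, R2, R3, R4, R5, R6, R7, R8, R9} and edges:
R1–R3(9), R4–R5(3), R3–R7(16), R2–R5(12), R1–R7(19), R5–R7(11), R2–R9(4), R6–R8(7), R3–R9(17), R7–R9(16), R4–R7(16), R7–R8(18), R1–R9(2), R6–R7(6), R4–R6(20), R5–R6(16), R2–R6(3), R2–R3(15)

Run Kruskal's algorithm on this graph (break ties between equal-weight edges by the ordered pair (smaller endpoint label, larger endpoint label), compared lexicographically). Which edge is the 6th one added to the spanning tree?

Sort edges by weight, then run Kruskal:
R1–R9 (2): add — endpoints in different components.
R2–R6 (3): add — endpoints in different components.
R4–R5 (3): add — endpoints in different components.
R2–R9 (4): add — endpoints in different components.
R6–R7 (6): add — endpoints in different components.
R6–R8 (7): add — endpoints in different components.
R1–R3 (9): add — endpoints in different components.
R5–R7 (11): add — endpoints in different components.
The 6th edge added is R6–R8.

R6-R8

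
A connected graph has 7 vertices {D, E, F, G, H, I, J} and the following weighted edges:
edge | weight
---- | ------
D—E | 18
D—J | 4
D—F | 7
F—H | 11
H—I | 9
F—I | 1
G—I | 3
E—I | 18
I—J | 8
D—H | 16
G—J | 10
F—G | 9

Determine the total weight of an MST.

Grow the tree from E using Prim:
Step 1: frontier [D—E 18, E—I 18] → take D—E (18); add D.
Step 2: frontier [D—J 4, D—F 7, D—H 16, E—I 18] → take D—J (4); add J.
Step 3: frontier [D—F 7, D—H 16, E—I 18, I—J 8, G—J 10] → take D—F (7); add F.
Step 4: frontier [D—H 16, E—I 18, F—I 1, F—G 9, F—H 11, I—J 8, G—J 10] → take F—I (1); add I.
Step 5: frontier [D—H 16, F—G 9, F—H 11, G—I 3, H—I 9, G—J 10] → take G—I (3); add G.
Step 6: frontier [D—H 16, F—H 11, H—I 9] → take H—I (9); add H.
MST edges: D—E, D—J, D—F, F—I, G—I, H—I; total weight 18+4+7+1+3+9 = 42.

42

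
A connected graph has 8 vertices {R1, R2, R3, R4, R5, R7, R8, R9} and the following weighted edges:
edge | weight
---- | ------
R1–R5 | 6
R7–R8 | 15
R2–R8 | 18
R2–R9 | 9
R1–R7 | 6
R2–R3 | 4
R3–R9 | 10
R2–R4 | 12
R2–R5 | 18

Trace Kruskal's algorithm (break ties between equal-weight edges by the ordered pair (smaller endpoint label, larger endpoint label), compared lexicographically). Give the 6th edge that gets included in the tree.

Sort edges by weight, then run Kruskal:
R2–R3 (4): add — endpoints in different components.
R1–R5 (6): add — endpoints in different components.
R1–R7 (6): add — endpoints in different components.
R2–R9 (9): add — endpoints in different components.
R3–R9 (10): skip — R9 and R3 already connected.
R2–R4 (12): add — endpoints in different components.
R7–R8 (15): add — endpoints in different components.
R2–R5 (18): add — endpoints in different components.
The 6th edge added is R7–R8.

R7-R8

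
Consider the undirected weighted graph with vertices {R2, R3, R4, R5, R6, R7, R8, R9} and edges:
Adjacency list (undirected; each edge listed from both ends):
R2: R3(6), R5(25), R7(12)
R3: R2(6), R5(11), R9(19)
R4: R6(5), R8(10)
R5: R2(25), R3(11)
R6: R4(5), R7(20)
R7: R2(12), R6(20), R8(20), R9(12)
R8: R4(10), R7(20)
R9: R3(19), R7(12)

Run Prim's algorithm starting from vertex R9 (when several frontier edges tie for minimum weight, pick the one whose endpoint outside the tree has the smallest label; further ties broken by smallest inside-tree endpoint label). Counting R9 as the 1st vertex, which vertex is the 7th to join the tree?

Prim's algorithm from R9:
Step 1: frontier [R7—R9 12, R3—R9 19] → take R7—R9 (12); add R7.
Step 2: frontier [R2—R7 12, R6—R7 20, R7—R8 20, R3—R9 19] → take R2—R7 (12); add R2.
Step 3: frontier [R2—R3 6, R2—R5 25, R6—R7 20, R7—R8 20, R3—R9 19] → take R2—R3 (6); add R3.
Step 4: frontier [R2—R5 25, R3—R5 11, R6—R7 20, R7—R8 20] → take R3—R5 (11); add R5.
Step 5: frontier [R6—R7 20, R7—R8 20] → take R6—R7 (20); add R6.
Step 6: frontier [R4—R6 5, R7—R8 20] → take R4—R6 (5); add R4.
Step 7: frontier [R4—R8 10, R7—R8 20] → take R4—R8 (10); add R8.
Vertex order: R9, R7, R2, R3, R5, R6, R4, R8. The 7th vertex is R4.

R4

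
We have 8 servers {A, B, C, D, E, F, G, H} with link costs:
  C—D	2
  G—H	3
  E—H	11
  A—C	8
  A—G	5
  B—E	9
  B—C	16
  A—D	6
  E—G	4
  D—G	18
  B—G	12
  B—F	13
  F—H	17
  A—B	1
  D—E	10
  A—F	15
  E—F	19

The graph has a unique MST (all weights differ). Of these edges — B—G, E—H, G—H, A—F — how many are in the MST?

1

Sort edges by weight, then run Kruskal:
A—B (1): add — endpoints in different components.
C—D (2): add — endpoints in different components.
G—H (3): add — endpoints in different components.
E—G (4): add — endpoints in different components.
A—G (5): add — endpoints in different components.
A—D (6): add — endpoints in different components.
A—C (8): skip — A and C already connected.
B—E (9): skip — B and E already connected.
D—E (10): skip — D and E already connected.
E—H (11): skip — E and H already connected.
B—G (12): skip — B and G already connected.
B—F (13): add — endpoints in different components.
MST edge set: {A—B, C—D, G—H, E—G, A—G, A—D, B—F}.
Of the listed edges, {G—H} are in the MST → 1.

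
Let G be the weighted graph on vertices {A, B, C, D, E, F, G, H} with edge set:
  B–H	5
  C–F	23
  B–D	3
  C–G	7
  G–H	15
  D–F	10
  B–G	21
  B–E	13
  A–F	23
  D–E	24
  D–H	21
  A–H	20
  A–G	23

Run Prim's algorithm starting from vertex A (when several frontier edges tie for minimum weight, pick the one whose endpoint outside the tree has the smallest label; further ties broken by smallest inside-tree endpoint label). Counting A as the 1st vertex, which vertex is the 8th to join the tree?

C

Prim, starting at A.
Step 1: frontier [A–H 20, A–F 23, A–G 23] → take A–H (20); add H.
Step 2: frontier [A–F 23, A–G 23, B–H 5, G–H 15, D–H 21] → take B–H (5); add B.
Step 3: frontier [A–F 23, A–G 23, B–D 3, B–E 13, B–G 21, G–H 15, D–H 21] → take B–D (3); add D.
Step 4: frontier [A–F 23, A–G 23, B–E 13, B–G 21, D–F 10, D–E 24, G–H 15] → take D–F (10); add F.
Step 5: frontier [A–G 23, B–E 13, B–G 21, D–E 24, C–F 23, G–H 15] → take B–E (13); add E.
Step 6: frontier [A–G 23, B–G 21, C–F 23, G–H 15] → take G–H (15); add G.
Step 7: frontier [C–F 23, C–G 7] → take C–G (7); add C.
Vertex order: A, H, B, D, F, E, G, C. The 8th vertex is C.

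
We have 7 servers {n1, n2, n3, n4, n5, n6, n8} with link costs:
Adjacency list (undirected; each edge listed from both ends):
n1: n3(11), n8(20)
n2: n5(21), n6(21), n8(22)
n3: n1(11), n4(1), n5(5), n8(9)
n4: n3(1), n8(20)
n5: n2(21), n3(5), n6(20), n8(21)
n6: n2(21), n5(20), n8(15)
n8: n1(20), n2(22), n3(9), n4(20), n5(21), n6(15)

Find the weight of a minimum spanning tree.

62

Prim, starting at n5.
Step 1: cheapest edge leaving the tree is n3 n5 (5); add n3.
Step 2: cheapest edge leaving the tree is n3 n4 (1); add n4.
Step 3: cheapest edge leaving the tree is n3 n8 (9); add n8.
Step 4: cheapest edge leaving the tree is n1 n3 (11); add n1.
Step 5: cheapest edge leaving the tree is n6 n8 (15); add n6.
Step 6: cheapest edge leaving the tree is n2 n5 (21); add n2.
MST edges: n3 n5, n3 n4, n3 n8, n1 n3, n6 n8, n2 n5; total weight 5+1+9+11+15+21 = 62.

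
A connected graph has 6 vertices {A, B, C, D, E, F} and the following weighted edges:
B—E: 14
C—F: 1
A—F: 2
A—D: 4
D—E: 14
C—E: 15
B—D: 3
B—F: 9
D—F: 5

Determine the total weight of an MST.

Prim's algorithm from A:
Step 1: cheapest edge leaving the tree is A—F (2); add F.
Step 2: cheapest edge leaving the tree is C—F (1); add C.
Step 3: cheapest edge leaving the tree is A—D (4); add D.
Step 4: cheapest edge leaving the tree is B—D (3); add B.
Step 5: cheapest edge leaving the tree is B—E (14); add E.
MST edges: A—F, C—F, A—D, B—D, B—E; total weight 2+1+4+3+14 = 24.

24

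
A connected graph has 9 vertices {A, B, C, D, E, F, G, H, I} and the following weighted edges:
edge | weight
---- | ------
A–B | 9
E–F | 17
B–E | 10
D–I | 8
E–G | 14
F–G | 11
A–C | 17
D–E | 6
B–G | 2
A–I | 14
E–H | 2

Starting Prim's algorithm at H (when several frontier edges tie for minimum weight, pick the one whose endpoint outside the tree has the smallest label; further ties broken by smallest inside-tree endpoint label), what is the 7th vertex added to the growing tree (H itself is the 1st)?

Prim, starting at H.
Step 1: cheapest edge leaving the tree is E–H (2); add E.
Step 2: cheapest edge leaving the tree is D–E (6); add D.
Step 3: cheapest edge leaving the tree is D–I (8); add I.
Step 4: cheapest edge leaving the tree is B–E (10); add B.
Step 5: cheapest edge leaving the tree is B–G (2); add G.
Step 6: cheapest edge leaving the tree is A–B (9); add A.
Step 7: cheapest edge leaving the tree is F–G (11); add F.
Step 8: cheapest edge leaving the tree is A–C (17); add C.
Vertex order: H, E, D, I, B, G, A, F, C. The 7th vertex is A.

A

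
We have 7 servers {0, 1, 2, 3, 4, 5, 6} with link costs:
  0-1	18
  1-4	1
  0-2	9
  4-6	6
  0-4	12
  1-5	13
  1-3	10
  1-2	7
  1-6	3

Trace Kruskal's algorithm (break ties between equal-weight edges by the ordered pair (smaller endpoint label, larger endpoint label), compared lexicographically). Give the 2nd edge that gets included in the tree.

Kruskal's algorithm — process edges by increasing weight (ties by edge label):
1-4 (1): add. Components now {0} {1,4} {2} {3} {5} {6}
1-6 (3): add. Components now {0} {1,4,6} {2} {3} {5}
4-6 (6): skip — 4 and 6 already connected.
1-2 (7): add. Components now {0} {1,2,4,6} {3} {5}
0-2 (9): add. Components now {0,1,2,4,6} {3} {5}
1-3 (10): add. Components now {0,1,2,3,4,6} {5}
0-4 (12): skip — 0 and 4 already connected.
1-5 (13): add. Components now {0,1,2,3,4,5,6}
The 2nd edge added is 1-6.

1-6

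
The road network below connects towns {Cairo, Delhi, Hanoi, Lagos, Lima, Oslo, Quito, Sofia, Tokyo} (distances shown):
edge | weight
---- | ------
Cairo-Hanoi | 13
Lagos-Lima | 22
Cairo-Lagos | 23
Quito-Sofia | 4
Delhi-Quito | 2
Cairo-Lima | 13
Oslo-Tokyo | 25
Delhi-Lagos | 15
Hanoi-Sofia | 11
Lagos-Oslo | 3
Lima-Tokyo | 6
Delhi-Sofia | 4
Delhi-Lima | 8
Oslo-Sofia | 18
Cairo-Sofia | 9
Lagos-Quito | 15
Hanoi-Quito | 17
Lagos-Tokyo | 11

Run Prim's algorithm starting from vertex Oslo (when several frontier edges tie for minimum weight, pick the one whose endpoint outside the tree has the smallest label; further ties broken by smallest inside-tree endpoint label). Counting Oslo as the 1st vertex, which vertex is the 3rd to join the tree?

Tokyo

Prim, starting at Oslo.
Step 1: cheapest edge leaving the tree is Lagos-Oslo (3); add Lagos.
Step 2: cheapest edge leaving the tree is Lagos-Tokyo (11); add Tokyo.
Step 3: cheapest edge leaving the tree is Lima-Tokyo (6); add Lima.
Step 4: cheapest edge leaving the tree is Delhi-Lima (8); add Delhi.
Step 5: cheapest edge leaving the tree is Delhi-Quito (2); add Quito.
Step 6: cheapest edge leaving the tree is Delhi-Sofia (4); add Sofia.
Step 7: cheapest edge leaving the tree is Cairo-Sofia (9); add Cairo.
Step 8: cheapest edge leaving the tree is Hanoi-Sofia (11); add Hanoi.
Vertex order: Oslo, Lagos, Tokyo, Lima, Delhi, Quito, Sofia, Cairo, Hanoi. The 3rd vertex is Tokyo.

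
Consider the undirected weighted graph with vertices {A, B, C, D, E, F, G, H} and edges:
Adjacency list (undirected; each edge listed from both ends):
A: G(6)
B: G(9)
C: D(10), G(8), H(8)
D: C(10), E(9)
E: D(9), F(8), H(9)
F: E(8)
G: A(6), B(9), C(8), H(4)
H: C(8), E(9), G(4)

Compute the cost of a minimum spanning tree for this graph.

Grow the tree from D using Prim:
Step 1: frontier [D E 9, C D 10] → take D E (9); add E.
Step 2: frontier [C D 10, E F 8, E H 9] → take E F (8); add F.
Step 3: frontier [C D 10, E H 9] → take E H (9); add H.
Step 4: frontier [C D 10, G H 4, C H 8] → take G H (4); add G.
Step 5: frontier [C D 10, A G 6, C G 8, B G 9, C H 8] → take A G (6); add A.
Step 6: frontier [C D 10, C G 8, B G 9, C H 8] → take C G (8); add C.
Step 7: frontier [B G 9] → take B G (9); add B.
MST edges: D E, E F, E H, G H, A G, C G, B G; total weight 9+8+9+4+6+8+9 = 53.

53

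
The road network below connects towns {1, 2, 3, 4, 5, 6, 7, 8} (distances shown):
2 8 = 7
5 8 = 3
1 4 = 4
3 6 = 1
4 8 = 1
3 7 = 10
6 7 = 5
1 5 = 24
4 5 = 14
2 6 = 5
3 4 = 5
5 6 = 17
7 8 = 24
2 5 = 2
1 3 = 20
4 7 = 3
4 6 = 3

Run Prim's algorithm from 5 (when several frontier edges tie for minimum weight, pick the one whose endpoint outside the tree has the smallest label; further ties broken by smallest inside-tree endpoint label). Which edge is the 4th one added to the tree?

Grow the tree from 5 using Prim:
Step 1: cheapest edge leaving the tree is 2 5 (2); add 2.
Step 2: cheapest edge leaving the tree is 5 8 (3); add 8.
Step 3: cheapest edge leaving the tree is 4 8 (1); add 4.
Step 4: cheapest edge leaving the tree is 4 6 (3); add 6.
Step 5: cheapest edge leaving the tree is 3 6 (1); add 3.
Step 6: cheapest edge leaving the tree is 4 7 (3); add 7.
Step 7: cheapest edge leaving the tree is 1 4 (4); add 1.
The 4th edge added is 4 6.

4-6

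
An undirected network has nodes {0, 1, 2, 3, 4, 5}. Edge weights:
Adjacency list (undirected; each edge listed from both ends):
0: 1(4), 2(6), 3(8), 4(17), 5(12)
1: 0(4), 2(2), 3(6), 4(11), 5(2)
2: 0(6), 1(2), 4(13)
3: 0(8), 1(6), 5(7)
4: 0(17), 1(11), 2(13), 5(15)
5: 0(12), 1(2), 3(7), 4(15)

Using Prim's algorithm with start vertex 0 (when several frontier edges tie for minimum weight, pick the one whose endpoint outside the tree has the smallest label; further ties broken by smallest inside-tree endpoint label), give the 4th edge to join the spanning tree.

1-3

Prim, starting at 0.
Step 1: cheapest edge leaving the tree is 0-1 (4); add 1.
Step 2: cheapest edge leaving the tree is 1-2 (2); add 2.
Step 3: cheapest edge leaving the tree is 1-5 (2); add 5.
Step 4: cheapest edge leaving the tree is 1-3 (6); add 3.
Step 5: cheapest edge leaving the tree is 1-4 (11); add 4.
The 4th edge added is 1-3.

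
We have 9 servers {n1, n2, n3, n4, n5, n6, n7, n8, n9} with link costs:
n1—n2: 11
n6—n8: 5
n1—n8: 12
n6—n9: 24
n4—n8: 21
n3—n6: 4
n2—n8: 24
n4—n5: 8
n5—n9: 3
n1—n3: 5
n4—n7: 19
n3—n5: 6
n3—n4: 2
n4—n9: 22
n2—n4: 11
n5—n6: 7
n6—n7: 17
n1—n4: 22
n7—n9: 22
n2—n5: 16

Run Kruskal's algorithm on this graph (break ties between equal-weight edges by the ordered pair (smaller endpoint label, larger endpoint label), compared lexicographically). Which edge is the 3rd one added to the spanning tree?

n3-n6

Kruskal's algorithm — process edges by increasing weight (ties by edge label):
n3—n4 (2): add — endpoints in different components.
n5—n9 (3): add — endpoints in different components.
n3—n6 (4): add — endpoints in different components.
n1—n3 (5): add — endpoints in different components.
n6—n8 (5): add — endpoints in different components.
n3—n5 (6): add — endpoints in different components.
n5—n6 (7): skip — n6 and n5 already connected.
n4—n5 (8): skip — n5 and n4 already connected.
n1—n2 (11): add — endpoints in different components.
n2—n4 (11): skip — n2 and n4 already connected.
n1—n8 (12): skip — n8 and n1 already connected.
n2—n5 (16): skip — n2 and n5 already connected.
n6—n7 (17): add — endpoints in different components.
The 3rd edge added is n3—n6.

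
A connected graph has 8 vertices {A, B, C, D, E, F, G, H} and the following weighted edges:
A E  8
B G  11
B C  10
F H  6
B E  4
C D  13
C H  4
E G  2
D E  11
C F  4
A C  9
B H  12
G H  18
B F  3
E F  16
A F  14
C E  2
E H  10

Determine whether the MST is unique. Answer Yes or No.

Kruskal: consider edges lightest-first.
C E (2): add — endpoints in different components.
E G (2): add — endpoints in different components.
B F (3): add — endpoints in different components.
B E (4): add — endpoints in different components.
C F (4): skip — C and F already connected.
C H (4): add — endpoints in different components.
F H (6): skip — F and H already connected.
A E (8): add — endpoints in different components.
A C (9): skip — A and C already connected.
B C (10): skip — B and C already connected.
E H (10): skip — E and H already connected.
B G (11): skip — B and G already connected.
D E (11): add — endpoints in different components.
Non-tree edge C F has weight 4, equal to the heaviest edge on its tree cycle — swapping gives another MST of the same weight. Not unique.

No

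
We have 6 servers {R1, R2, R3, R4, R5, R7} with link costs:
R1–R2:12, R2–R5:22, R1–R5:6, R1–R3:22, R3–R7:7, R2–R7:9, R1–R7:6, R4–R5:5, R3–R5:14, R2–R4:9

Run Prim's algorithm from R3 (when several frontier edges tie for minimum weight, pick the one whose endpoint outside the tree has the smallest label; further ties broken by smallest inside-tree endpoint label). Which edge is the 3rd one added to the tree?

Prim's algorithm from R3:
Step 1: frontier [R3–R7 7, R3–R5 14, R1–R3 22] → take R3–R7 (7); add R7.
Step 2: frontier [R3–R5 14, R1–R3 22, R1–R7 6, R2–R7 9] → take R1–R7 (6); add R1.
Step 3: frontier [R1–R5 6, R1–R2 12, R3–R5 14, R2–R7 9] → take R1–R5 (6); add R5.
Step 4: frontier [R1–R2 12, R4–R5 5, R2–R5 22, R2–R7 9] → take R4–R5 (5); add R4.
Step 5: frontier [R1–R2 12, R2–R4 9, R2–R5 22, R2–R7 9] → take R2–R4 (9); add R2.
The 3rd edge added is R1–R5.

R1-R5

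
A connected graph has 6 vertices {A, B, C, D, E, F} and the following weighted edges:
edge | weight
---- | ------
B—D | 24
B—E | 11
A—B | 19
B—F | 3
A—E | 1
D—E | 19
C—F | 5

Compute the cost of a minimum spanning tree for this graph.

39

Kruskal's algorithm — process edges by increasing weight (ties by edge label):
A—E (1): add. Components now {A,E} {B} {C} {D} {F}
B—F (3): add. Components now {A,E} {B,F} {C} {D}
C—F (5): add. Components now {A,E} {B,C,F} {D}
B—E (11): add. Components now {A,B,C,E,F} {D}
A—B (19): skip — A and B already connected.
D—E (19): add. Components now {A,B,C,D,E,F}
MST edges: A—E, B—F, C—F, B—E, D—E; total weight 1+3+5+11+19 = 39.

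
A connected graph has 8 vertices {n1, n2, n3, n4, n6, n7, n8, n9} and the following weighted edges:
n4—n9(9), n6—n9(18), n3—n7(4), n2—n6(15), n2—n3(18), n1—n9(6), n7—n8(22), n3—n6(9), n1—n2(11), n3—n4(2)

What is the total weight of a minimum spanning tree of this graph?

Kruskal: consider edges lightest-first.
n3—n4 (2): add — endpoints in different components.
n3—n7 (4): add — endpoints in different components.
n1—n9 (6): add — endpoints in different components.
n3—n6 (9): add — endpoints in different components.
n4—n9 (9): add — endpoints in different components.
n1—n2 (11): add — endpoints in different components.
n2—n6 (15): skip — n6 and n2 already connected.
n2—n3 (18): skip — n2 and n3 already connected.
n6—n9 (18): skip — n9 and n6 already connected.
n7—n8 (22): add — endpoints in different components.
MST edges: n3—n4, n3—n7, n1—n9, n3—n6, n4—n9, n1—n2, n7—n8; total weight 2+4+6+9+9+11+22 = 63.

63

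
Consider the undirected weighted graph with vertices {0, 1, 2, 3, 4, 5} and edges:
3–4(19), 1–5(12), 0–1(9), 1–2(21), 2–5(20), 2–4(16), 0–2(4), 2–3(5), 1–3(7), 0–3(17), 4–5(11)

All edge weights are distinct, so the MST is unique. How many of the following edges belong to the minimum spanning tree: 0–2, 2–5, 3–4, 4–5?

2

Kruskal: consider edges lightest-first.
0–2 (4): add. Components now {0,2} {1} {3} {4} {5}
2–3 (5): add. Components now {0,2,3} {1} {4} {5}
1–3 (7): add. Components now {0,1,2,3} {4} {5}
0–1 (9): skip — 0 and 1 already connected.
4–5 (11): add. Components now {0,1,2,3} {4,5}
1–5 (12): add. Components now {0,1,2,3,4,5}
MST edge set: {0–2, 2–3, 1–3, 4–5, 1–5}.
Of the listed edges, {0–2, 4–5} are in the MST → 2.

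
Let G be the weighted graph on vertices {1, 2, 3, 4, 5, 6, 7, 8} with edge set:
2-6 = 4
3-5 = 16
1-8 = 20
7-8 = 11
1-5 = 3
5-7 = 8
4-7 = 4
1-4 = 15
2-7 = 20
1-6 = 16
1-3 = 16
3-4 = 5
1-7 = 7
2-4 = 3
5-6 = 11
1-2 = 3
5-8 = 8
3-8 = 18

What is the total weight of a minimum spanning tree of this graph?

Kruskal's algorithm — process edges by increasing weight (ties by edge label):
1-2 (3): add — endpoints in different components.
1-5 (3): add — endpoints in different components.
2-4 (3): add — endpoints in different components.
2-6 (4): add — endpoints in different components.
4-7 (4): add — endpoints in different components.
3-4 (5): add — endpoints in different components.
1-7 (7): skip — 1 and 7 already connected.
5-7 (8): skip — 5 and 7 already connected.
5-8 (8): add — endpoints in different components.
MST edges: 1-2, 1-5, 2-4, 2-6, 4-7, 3-4, 5-8; total weight 3+3+3+4+4+5+8 = 30.

30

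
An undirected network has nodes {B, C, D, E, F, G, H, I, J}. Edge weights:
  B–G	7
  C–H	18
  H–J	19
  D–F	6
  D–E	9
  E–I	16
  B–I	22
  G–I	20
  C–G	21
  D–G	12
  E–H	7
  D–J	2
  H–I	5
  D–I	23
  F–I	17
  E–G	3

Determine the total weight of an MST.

Sort edges by weight, then run Kruskal:
D–J (2): add — endpoints in different components.
E–G (3): add — endpoints in different components.
H–I (5): add — endpoints in different components.
D–F (6): add — endpoints in different components.
B–G (7): add — endpoints in different components.
E–H (7): add — endpoints in different components.
D–E (9): add — endpoints in different components.
D–G (12): skip — D and G already connected.
E–I (16): skip — E and I already connected.
F–I (17): skip — F and I already connected.
C–H (18): add — endpoints in different components.
MST edges: D–J, E–G, H–I, D–F, B–G, E–H, D–E, C–H; total weight 2+3+5+6+7+7+9+18 = 57.

57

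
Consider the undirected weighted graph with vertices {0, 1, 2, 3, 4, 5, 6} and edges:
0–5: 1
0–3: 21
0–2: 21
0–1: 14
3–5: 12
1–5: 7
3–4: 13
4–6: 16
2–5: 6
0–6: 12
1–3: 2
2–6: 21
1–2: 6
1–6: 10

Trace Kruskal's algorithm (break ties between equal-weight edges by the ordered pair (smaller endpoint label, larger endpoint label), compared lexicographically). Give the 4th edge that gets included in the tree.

2-5

Kruskal: consider edges lightest-first.
0–5 (1): add. Components now {0,5} {1} {2} {3} {4} {6}
1–3 (2): add. Components now {0,5} {1,3} {2} {4} {6}
1–2 (6): add. Components now {0,5} {1,2,3} {4} {6}
2–5 (6): add. Components now {0,1,2,3,5} {4} {6}
1–5 (7): skip — 1 and 5 already connected.
1–6 (10): add. Components now {0,1,2,3,5,6} {4}
0–6 (12): skip — 0 and 6 already connected.
3–5 (12): skip — 3 and 5 already connected.
3–4 (13): add. Components now {0,1,2,3,4,5,6}
The 4th edge added is 2–5.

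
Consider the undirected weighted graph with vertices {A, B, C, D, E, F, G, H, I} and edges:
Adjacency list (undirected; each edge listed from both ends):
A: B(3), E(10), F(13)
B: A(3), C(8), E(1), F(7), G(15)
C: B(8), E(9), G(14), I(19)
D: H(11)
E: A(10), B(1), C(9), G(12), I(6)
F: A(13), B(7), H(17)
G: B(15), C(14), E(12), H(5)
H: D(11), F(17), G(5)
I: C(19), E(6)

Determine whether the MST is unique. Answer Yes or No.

Kruskal's algorithm — process edges by increasing weight (ties by edge label):
B–E (1): add — endpoints in different components.
A–B (3): add — endpoints in different components.
G–H (5): add — endpoints in different components.
E–I (6): add — endpoints in different components.
B–F (7): add — endpoints in different components.
B–C (8): add — endpoints in different components.
C–E (9): skip — C and E already connected.
A–E (10): skip — A and E already connected.
D–H (11): add — endpoints in different components.
E–G (12): add — endpoints in different components.
Every non-tree edge has weight strictly greater than the heaviest edge on the tree path between its endpoints, so the MST is unique.

Yes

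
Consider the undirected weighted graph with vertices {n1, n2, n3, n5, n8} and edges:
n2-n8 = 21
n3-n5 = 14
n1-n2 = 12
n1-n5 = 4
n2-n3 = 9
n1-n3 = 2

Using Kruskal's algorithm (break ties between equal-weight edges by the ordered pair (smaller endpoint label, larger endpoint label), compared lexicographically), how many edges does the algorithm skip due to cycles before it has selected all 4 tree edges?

2

Kruskal's algorithm — process edges by increasing weight (ties by edge label):
n1-n3 (2): add — endpoints in different components.
n1-n5 (4): add — endpoints in different components.
n2-n3 (9): add — endpoints in different components.
n1-n2 (12): skip — n2 and n1 already connected.
n3-n5 (14): skip — n5 and n3 already connected.
n2-n8 (21): add — endpoints in different components.
Edges rejected before the tree was complete: 2.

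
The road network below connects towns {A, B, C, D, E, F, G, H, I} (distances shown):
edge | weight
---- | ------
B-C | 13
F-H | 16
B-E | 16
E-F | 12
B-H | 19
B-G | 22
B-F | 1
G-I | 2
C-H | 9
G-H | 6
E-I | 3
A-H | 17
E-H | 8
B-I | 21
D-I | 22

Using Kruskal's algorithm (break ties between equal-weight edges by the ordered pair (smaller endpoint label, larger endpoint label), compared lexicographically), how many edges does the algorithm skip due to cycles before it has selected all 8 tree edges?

Kruskal: consider edges lightest-first.
B-F (1): add — endpoints in different components.
G-I (2): add — endpoints in different components.
E-I (3): add — endpoints in different components.
G-H (6): add — endpoints in different components.
E-H (8): skip — E and H already connected.
C-H (9): add — endpoints in different components.
E-F (12): add — endpoints in different components.
B-C (13): skip — B and C already connected.
B-E (16): skip — B and E already connected.
F-H (16): skip — F and H already connected.
A-H (17): add — endpoints in different components.
B-H (19): skip — B and H already connected.
B-I (21): skip — B and I already connected.
B-G (22): skip — B and G already connected.
D-I (22): add — endpoints in different components.
Edges rejected before the tree was complete: 7.

7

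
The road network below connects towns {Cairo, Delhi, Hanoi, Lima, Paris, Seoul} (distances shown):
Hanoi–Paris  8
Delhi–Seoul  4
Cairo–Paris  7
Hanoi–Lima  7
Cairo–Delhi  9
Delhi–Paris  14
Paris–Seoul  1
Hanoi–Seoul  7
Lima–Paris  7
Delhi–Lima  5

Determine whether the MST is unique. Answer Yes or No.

No

Kruskal: consider edges lightest-first.
Paris–Seoul (1): add. Components now {Delhi} {Lima} {Cairo} {Hanoi} {Paris,Seoul}
Delhi–Seoul (4): add. Components now {Delhi,Paris,Seoul} {Lima} {Cairo} {Hanoi}
Delhi–Lima (5): add. Components now {Delhi,Lima,Paris,Seoul} {Cairo} {Hanoi}
Cairo–Paris (7): add. Components now {Cairo,Delhi,Lima,Paris,Seoul} {Hanoi}
Hanoi–Lima (7): add. Components now {Cairo,Delhi,Hanoi,Lima,Paris,Seoul}
Non-tree edge Hanoi–Seoul has weight 7, equal to the heaviest edge on its tree cycle — swapping gives another MST of the same weight. Not unique.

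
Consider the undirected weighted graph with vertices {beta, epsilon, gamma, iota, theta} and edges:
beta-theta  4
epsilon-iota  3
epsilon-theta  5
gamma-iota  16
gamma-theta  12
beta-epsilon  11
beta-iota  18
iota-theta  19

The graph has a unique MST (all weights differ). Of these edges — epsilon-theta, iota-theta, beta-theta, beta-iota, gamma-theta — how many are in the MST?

3

Sort edges by weight, then run Kruskal:
epsilon-iota (3): add. Components now {epsilon,iota} {gamma} {beta} {theta}
beta-theta (4): add. Components now {epsilon,iota} {gamma} {beta,theta}
epsilon-theta (5): add. Components now {beta,epsilon,iota,theta} {gamma}
beta-epsilon (11): skip — epsilon and beta already connected.
gamma-theta (12): add. Components now {beta,epsilon,gamma,iota,theta}
MST edge set: {epsilon-iota, beta-theta, epsilon-theta, gamma-theta}.
Of the listed edges, {epsilon-theta, beta-theta, gamma-theta} are in the MST → 3.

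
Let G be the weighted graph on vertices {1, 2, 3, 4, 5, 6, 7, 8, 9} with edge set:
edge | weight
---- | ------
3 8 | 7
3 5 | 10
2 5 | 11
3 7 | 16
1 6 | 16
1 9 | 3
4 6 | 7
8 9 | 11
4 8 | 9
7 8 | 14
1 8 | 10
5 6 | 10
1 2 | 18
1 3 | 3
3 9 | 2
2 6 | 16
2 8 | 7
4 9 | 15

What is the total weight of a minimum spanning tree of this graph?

Kruskal: consider edges lightest-first.
3 9 (2): add — endpoints in different components.
1 3 (3): add — endpoints in different components.
1 9 (3): skip — 1 and 9 already connected.
2 8 (7): add — endpoints in different components.
3 8 (7): add — endpoints in different components.
4 6 (7): add — endpoints in different components.
4 8 (9): add — endpoints in different components.
1 8 (10): skip — 1 and 8 already connected.
3 5 (10): add — endpoints in different components.
5 6 (10): skip — 5 and 6 already connected.
2 5 (11): skip — 2 and 5 already connected.
8 9 (11): skip — 8 and 9 already connected.
7 8 (14): add — endpoints in different components.
MST edges: 3 9, 1 3, 2 8, 3 8, 4 6, 4 8, 3 5, 7 8; total weight 2+3+7+7+7+9+10+14 = 59.

59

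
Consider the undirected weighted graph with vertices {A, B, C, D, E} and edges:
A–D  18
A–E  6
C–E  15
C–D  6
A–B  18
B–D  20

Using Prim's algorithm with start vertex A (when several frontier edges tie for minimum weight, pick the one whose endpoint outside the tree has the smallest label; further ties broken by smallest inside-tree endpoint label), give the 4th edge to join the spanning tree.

Prim, starting at A.
Step 1: cheapest edge leaving the tree is A–E (6); add E.
Step 2: cheapest edge leaving the tree is C–E (15); add C.
Step 3: cheapest edge leaving the tree is C–D (6); add D.
Step 4: cheapest edge leaving the tree is A–B (18); add B.
The 4th edge added is A–B.

A-B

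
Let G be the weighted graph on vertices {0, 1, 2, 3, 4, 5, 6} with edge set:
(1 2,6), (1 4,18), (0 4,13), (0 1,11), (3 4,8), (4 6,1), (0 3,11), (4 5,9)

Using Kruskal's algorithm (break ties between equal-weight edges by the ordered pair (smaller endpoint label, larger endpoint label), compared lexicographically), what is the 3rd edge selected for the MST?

3-4

Sort edges by weight, then run Kruskal:
4 6 (1): add. Components now {0} {1} {2} {3} {4,6} {5}
1 2 (6): add. Components now {0} {1,2} {3} {4,6} {5}
3 4 (8): add. Components now {0} {1,2} {3,4,6} {5}
4 5 (9): add. Components now {0} {1,2} {3,4,5,6}
0 1 (11): add. Components now {0,1,2} {3,4,5,6}
0 3 (11): add. Components now {0,1,2,3,4,5,6}
The 3rd edge added is 3 4.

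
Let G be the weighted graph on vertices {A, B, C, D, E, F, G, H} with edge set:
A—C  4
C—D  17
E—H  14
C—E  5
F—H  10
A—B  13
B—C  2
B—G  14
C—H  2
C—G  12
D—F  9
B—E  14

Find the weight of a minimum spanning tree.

44

Sort edges by weight, then run Kruskal:
B—C (2): add — endpoints in different components.
C—H (2): add — endpoints in different components.
A—C (4): add — endpoints in different components.
C—E (5): add — endpoints in different components.
D—F (9): add — endpoints in different components.
F—H (10): add — endpoints in different components.
C—G (12): add — endpoints in different components.
MST edges: B—C, C—H, A—C, C—E, D—F, F—H, C—G; total weight 2+2+4+5+9+10+12 = 44.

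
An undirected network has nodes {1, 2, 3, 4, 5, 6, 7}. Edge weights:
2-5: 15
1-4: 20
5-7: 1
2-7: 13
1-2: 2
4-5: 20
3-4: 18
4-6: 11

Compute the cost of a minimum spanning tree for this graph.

Kruskal: consider edges lightest-first.
5-7 (1): add — endpoints in different components.
1-2 (2): add — endpoints in different components.
4-6 (11): add — endpoints in different components.
2-7 (13): add — endpoints in different components.
2-5 (15): skip — 2 and 5 already connected.
3-4 (18): add — endpoints in different components.
1-4 (20): add — endpoints in different components.
MST edges: 5-7, 1-2, 4-6, 2-7, 3-4, 1-4; total weight 1+2+11+13+18+20 = 65.

65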